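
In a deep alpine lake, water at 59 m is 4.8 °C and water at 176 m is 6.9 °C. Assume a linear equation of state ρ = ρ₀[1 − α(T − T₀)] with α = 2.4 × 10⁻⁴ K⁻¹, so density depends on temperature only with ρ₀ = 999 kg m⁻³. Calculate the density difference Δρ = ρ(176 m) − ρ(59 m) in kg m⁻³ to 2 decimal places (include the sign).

-0.50 kg m⁻³

ΔT = +2.1 K, Δρ/ρ₀ = −αΔT = -5.04 × 10⁻⁴.
Δρ = 999 × (-5.04 × 10⁻⁴) = -0.50 kg m⁻³.
Negative Δρ: lighter below, statically unstable.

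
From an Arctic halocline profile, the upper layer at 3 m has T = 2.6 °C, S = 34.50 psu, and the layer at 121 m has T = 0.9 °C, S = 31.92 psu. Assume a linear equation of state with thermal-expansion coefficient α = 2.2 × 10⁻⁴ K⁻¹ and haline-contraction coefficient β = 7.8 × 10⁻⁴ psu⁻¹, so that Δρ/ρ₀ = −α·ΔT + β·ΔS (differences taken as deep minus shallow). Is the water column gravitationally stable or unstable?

unstable

ΔT = 0.9 − 2.6 = -1.7 K and ΔS = 31.92 − 34.50 = -2.58 psu (deep − shallow).
−αΔT = 3.74 × 10⁻⁴; βΔS = -2.0124 × 10⁻³; sum Δρ/ρ₀ = -1.6384 × 10⁻³.
Δρ/ρ₀ < 0, so Δρ < 0: deeper water is lighter → statically unstable; the column would overturn.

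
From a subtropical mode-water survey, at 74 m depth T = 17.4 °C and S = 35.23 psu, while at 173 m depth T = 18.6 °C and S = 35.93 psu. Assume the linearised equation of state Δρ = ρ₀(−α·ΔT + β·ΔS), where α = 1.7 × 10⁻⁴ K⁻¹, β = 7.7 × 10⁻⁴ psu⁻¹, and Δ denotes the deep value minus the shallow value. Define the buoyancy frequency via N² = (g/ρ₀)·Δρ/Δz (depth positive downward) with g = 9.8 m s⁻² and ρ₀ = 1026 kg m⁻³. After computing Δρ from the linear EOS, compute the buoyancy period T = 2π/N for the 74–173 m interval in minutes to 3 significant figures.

18.2 min

ΔT = +1.2 K, ΔS = +0.70 psu (deep − shallow).
Δρ/ρ₀ = −αΔT + βΔS = -2.04 × 10⁻⁴ + 5.39 × 10⁻⁴ = 3.35 × 10⁻⁴, so Δρ ≈ 0.3437 kg m⁻³.
N² = (g/ρ₀)·Δρ/Δz = g·(Δρ/ρ₀)/Δz = 9.8 × 3.35 × 10⁻⁴ / 99 = 3.3162 × 10⁻⁵ s⁻².
N = √(3.3162 × 10⁻⁵) = 5.7586 × 10⁻³ rad s⁻¹ → T = 2π/N = 1.0911 × 10³ s = 18.185 min ≈ 18.2 min.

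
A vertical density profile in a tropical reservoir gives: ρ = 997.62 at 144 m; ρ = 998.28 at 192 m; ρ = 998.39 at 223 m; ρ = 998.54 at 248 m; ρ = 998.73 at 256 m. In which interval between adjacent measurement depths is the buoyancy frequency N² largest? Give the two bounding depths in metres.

248–256 m

Compute the density gradient over each adjacent pair:
  144–192 m: Δρ/Δz = 0.66/48 = 0.014 kg m⁻⁴
  192–223 m: Δρ/Δz = 0.11/31 = 3.5 × 10⁻³ kg m⁻⁴
  223–248 m: Δρ/Δz = 0.15/25 = 6.0 × 10⁻³ kg m⁻⁴
  248–256 m: Δρ/Δz = 0.19/8 = 0.024 kg m⁻⁴
The largest gradient is in the 248–256 m interval — the pycnocline.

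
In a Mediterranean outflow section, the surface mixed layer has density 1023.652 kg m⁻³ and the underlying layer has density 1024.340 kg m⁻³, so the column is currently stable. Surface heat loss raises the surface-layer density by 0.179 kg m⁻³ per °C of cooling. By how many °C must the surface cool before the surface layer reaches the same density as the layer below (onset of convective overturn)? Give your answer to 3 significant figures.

Density deficit of the surface layer: 1024.340 − 1023.652 = 0.688 kg m⁻³.
Required change = 0.688 / 0.179 = 3.84 °C.

3.84 °C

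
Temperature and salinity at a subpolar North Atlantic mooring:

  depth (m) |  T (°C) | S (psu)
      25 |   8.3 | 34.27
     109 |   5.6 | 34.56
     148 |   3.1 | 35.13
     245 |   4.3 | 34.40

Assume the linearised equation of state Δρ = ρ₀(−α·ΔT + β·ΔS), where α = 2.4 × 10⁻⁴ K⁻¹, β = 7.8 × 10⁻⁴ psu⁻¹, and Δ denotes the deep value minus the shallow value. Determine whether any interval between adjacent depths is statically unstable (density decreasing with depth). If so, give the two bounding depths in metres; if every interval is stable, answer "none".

148–245 m

Evaluate Δρ/ρ₀ = −αΔT + βΔS across each adjacent pair:
  25–109 m: −αΔT+βΔS = −(2.4 × 10⁻⁴)(-2.7)+(7.8 × 10⁻⁴)(+0.29) = 8.7 × 10⁻⁴ → stable
  109–148 m: −αΔT+βΔS = −(2.4 × 10⁻⁴)(-2.5)+(7.8 × 10⁻⁴)(+0.57) = 1.0 × 10⁻³ → stable
  148–245 m: −αΔT+βΔS = −(2.4 × 10⁻⁴)(+1.2)+(7.8 × 10⁻⁴)(-0.73) = -8.6 × 10⁻⁴ → UNSTABLE
The 148–245 m interval has Δρ < 0: lighter water underlies denser water.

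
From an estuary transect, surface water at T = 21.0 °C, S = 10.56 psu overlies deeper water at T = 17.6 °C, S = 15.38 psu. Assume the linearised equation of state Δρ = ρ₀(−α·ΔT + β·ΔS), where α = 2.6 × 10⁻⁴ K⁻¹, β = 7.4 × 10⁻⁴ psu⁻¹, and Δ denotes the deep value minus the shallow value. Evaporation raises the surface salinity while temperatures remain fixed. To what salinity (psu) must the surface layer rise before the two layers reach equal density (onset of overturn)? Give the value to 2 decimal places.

Neutral buoyancy requires −α(T_deep − T_surf) + β(S_deep − S_surf′) = 0.
S_surf′ = S_deep − (α/β)·ΔT = 15.38 − (2.6 × 10⁻⁴/7.4 × 10⁻⁴)·(-3.4) = 16.5746 psu.
Increase required: 16.5746 − 10.56 = 6.0146 psu.

16.57 psu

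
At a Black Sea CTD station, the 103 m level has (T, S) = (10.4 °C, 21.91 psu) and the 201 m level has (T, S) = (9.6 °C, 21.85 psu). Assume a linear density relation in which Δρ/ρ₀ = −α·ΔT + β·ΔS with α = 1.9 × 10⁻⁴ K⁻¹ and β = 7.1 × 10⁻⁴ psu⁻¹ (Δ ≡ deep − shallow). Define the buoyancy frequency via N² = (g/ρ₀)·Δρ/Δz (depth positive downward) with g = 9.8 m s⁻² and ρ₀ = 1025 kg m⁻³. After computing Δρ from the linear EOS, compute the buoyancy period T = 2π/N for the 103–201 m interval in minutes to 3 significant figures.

31.7 min

ΔT = -0.8 K, ΔS = -0.06 psu (deep − shallow).
Δρ/ρ₀ = −αΔT + βΔS = 1.52 × 10⁻⁴ − 4.26 × 10⁻⁵ = 1.094 × 10⁻⁴, so Δρ ≈ 0.1121 kg m⁻³.
N² = (g/ρ₀)·Δρ/Δz = g·(Δρ/ρ₀)/Δz = 9.8 × 1.094 × 10⁻⁴ / 98 = 1.0940 × 10⁻⁵ s⁻².
N = √(1.0940 × 10⁻⁵) = 3.3076 × 10⁻³ rad s⁻¹ → T = 2π/N = 1.8996 × 10³ s = 31.660 min ≈ 31.7 min.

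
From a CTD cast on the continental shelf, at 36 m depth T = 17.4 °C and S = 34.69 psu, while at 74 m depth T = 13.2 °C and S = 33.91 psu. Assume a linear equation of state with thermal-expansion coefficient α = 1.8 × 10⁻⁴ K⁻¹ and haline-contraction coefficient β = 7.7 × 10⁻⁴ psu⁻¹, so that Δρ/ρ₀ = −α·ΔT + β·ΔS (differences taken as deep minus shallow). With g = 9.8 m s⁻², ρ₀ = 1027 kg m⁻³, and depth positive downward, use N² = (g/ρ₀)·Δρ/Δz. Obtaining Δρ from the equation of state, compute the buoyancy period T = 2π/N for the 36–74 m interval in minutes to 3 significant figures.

16.5 min

ΔT = -4.2 K, ΔS = -0.78 psu (deep − shallow).
Δρ/ρ₀ = −αΔT + βΔS = 7.56 × 10⁻⁴ − 6.006 × 10⁻⁴ = 1.554 × 10⁻⁴, so Δρ ≈ 0.1596 kg m⁻³.
N² = (g/ρ₀)·Δρ/Δz = g·(Δρ/ρ₀)/Δz = 9.8 × 1.554 × 10⁻⁴ / 38 = 4.0077 × 10⁻⁵ s⁻².
N = √(4.0077 × 10⁻⁵) = 6.3306 × 10⁻³ rad s⁻¹ → T = 2π/N = 992.51 s = 16.542 min ≈ 16.5 min.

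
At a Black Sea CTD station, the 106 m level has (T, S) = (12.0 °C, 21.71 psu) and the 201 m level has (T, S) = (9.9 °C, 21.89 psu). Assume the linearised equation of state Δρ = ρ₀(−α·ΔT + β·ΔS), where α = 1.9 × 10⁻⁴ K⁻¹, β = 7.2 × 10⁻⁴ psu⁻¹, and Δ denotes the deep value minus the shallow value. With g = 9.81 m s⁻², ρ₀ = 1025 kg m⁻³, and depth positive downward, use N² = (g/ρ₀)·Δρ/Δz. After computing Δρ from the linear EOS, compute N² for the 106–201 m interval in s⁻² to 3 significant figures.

ΔT = -2.1 K, ΔS = +0.18 psu (deep − shallow).
Δρ/ρ₀ = −αΔT + βΔS = 3.99 × 10⁻⁴ + 1.296 × 10⁻⁴ = 5.286 × 10⁻⁴, so Δρ ≈ 0.5418 kg m⁻³.
N² = (g/ρ₀)·Δρ/Δz = g·(Δρ/ρ₀)/Δz = 9.81 × 5.286 × 10⁻⁴ / 95 = 5.4585 × 10⁻⁵ s⁻² ≈ 5.46 × 10⁻⁵ s⁻².

5.46 × 10⁻⁵ s⁻²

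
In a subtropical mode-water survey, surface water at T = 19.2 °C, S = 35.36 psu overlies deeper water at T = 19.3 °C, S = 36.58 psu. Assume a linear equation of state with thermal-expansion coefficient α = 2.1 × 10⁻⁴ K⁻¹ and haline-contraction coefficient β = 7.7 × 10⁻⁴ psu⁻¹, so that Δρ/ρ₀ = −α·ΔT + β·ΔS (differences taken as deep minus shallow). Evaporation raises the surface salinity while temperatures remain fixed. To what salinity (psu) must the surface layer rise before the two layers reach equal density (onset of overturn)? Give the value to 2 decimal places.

Neutral buoyancy requires −α(T_deep − T_surf) + β(S_deep − S_surf′) = 0.
S_surf′ = S_deep − (α/β)·ΔT = 36.58 − (2.1 × 10⁻⁴/7.7 × 10⁻⁴)·(+0.1) = 36.5527 psu.
Increase required: 36.5527 − 35.36 = 1.1927 psu.

36.55 psu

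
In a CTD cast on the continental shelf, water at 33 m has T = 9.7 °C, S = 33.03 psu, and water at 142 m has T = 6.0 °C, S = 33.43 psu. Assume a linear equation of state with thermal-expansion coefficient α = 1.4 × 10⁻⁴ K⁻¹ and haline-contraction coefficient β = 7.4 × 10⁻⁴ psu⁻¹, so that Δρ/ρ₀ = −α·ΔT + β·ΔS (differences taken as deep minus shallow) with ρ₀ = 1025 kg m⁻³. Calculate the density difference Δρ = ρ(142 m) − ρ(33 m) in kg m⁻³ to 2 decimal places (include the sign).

ΔT = -3.7 K, ΔS = +0.40 psu (deep − shallow).
Δρ/ρ₀ = −(1.4 × 10⁻⁴)(-3.7) + (7.4 × 10⁻⁴)(+0.40) = 8.14 × 10⁻⁴.
Δρ = 1025 × (8.14 × 10⁻⁴) = +0.83 kg m⁻³.
Positive Δρ: denser below, stable.

+0.83 kg m⁻³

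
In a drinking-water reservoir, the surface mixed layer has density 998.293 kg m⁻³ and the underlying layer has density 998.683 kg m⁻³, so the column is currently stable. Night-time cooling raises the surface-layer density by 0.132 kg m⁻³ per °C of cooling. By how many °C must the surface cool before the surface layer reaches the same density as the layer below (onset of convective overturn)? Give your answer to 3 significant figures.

2.95 °C

Density deficit of the surface layer: 998.683 − 998.293 = 0.39 kg m⁻³.
Required change = 0.39 / 0.132 = 2.95 °C.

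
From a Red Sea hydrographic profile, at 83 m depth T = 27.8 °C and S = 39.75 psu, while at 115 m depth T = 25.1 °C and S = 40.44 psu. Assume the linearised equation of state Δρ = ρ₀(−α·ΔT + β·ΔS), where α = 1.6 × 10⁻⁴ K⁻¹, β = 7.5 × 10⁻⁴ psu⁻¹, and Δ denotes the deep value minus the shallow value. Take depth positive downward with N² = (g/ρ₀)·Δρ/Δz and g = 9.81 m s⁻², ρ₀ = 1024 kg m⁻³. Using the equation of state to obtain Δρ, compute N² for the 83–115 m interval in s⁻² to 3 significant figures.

2.91 × 10⁻⁴ s⁻²

ΔT = -2.7 K, ΔS = +0.69 psu (deep − shallow).
Δρ/ρ₀ = −αΔT + βΔS = 4.32 × 10⁻⁴ + 5.175 × 10⁻⁴ = 9.495 × 10⁻⁴, so Δρ ≈ 0.9723 kg m⁻³.
N² = (g/ρ₀)·Δρ/Δz = g·(Δρ/ρ₀)/Δz = 9.81 × 9.495 × 10⁻⁴ / 32 = 2.9108 × 10⁻⁴ s⁻² ≈ 2.91 × 10⁻⁴ s⁻².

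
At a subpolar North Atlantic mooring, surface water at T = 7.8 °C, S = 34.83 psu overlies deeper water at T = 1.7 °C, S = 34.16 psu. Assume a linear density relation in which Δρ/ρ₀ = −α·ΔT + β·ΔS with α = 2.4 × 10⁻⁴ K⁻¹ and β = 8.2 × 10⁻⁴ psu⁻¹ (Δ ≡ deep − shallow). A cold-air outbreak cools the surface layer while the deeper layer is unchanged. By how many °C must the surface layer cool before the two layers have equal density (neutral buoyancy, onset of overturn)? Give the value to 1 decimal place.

Neutral buoyancy requires Δρ = 0, i.e. −α(T_deep − T_surf′) + β(S_deep − S_surf) = 0.
T_surf′ = T_deep − (β/α)·ΔS = 1.7 − (8.2 × 10⁻⁴/2.4 × 10⁻⁴)·(-0.67) = 3.989 °C.
Cooling required: 7.8 − (3.989) = 3.811 °C.

3.8 °C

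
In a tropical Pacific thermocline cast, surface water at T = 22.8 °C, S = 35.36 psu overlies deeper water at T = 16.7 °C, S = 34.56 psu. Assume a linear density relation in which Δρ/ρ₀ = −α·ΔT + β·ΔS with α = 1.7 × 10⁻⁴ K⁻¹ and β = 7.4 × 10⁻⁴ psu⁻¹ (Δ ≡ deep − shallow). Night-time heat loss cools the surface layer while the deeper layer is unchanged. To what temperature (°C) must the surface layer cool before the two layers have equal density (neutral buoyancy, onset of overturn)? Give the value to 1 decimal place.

20.2 °C

Neutral buoyancy requires Δρ = 0, i.e. −α(T_deep − T_surf′) + β(S_deep − S_surf) = 0.
T_surf′ = T_deep − (β/α)·ΔS = 16.7 − (7.4 × 10⁻⁴/1.7 × 10⁻⁴)·(-0.80) = 20.182 °C.
Cooling required: 22.8 − (20.182) = 2.618 °C.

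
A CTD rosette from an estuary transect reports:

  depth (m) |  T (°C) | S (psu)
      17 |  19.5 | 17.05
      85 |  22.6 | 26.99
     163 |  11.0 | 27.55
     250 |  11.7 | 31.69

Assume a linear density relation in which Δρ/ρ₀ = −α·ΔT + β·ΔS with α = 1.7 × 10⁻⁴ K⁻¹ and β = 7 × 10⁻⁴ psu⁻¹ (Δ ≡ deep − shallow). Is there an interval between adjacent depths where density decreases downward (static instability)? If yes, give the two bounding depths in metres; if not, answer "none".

none

Evaluate Δρ/ρ₀ = −αΔT + βΔS across each adjacent pair:
  17–85 m: −αΔT+βΔS = −(1.7 × 10⁻⁴)(+3.1)+(7 × 10⁻⁴)(+9.94) = 6.4 × 10⁻³ → stable
  85–163 m: −αΔT+βΔS = −(1.7 × 10⁻⁴)(-11.6)+(7 × 10⁻⁴)(+0.56) = 2.4 × 10⁻³ → stable
  163–250 m: −αΔT+βΔS = −(1.7 × 10⁻⁴)(+0.7)+(7 × 10⁻⁴)(+4.14) = 2.8 × 10⁻³ → stable
Every interval has Δρ > 0: the column is stably stratified throughout.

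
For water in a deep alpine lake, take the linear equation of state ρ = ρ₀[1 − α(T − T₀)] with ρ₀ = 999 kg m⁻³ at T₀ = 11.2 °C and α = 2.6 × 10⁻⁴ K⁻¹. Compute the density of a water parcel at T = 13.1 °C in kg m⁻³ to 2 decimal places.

T − T₀ = +1.9 K.
Bracket = 1 − α·(+1.9) = 1 + (-4.94 × 10⁻⁴) = 0.9995060.
ρ = 999 × 0.9995060 = 998.51 kg m⁻³.

998.51 kg m⁻³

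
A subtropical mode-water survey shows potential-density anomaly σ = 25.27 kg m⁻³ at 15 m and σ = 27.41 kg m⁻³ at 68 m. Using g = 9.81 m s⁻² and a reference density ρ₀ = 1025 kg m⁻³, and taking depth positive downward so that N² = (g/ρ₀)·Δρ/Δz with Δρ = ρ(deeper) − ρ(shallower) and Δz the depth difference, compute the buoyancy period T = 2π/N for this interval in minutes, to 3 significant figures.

5.33 min

Δρ = 1027.41 − 1025.27 = 2.14 kg m⁻³ over Δz = 68 − 15 = 53 m.
N² = (9.81/1025) × (2.14/53) = 3.8644 × 10⁻⁴ s⁻².
N = √(3.8644 × 10⁻⁴) = 0.019658 rad s⁻¹, so T = 2π/N = 319.62 s = 5.3270 min ≈ 5.33 min.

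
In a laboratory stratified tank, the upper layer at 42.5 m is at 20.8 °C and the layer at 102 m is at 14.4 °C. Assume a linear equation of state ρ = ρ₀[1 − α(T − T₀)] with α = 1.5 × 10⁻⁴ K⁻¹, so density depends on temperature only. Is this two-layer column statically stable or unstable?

ΔT = 14.4 − 20.8 = -6.4 K, so Δρ/ρ₀ = −αΔT = 9.60 × 10⁻⁴.
Δρ/ρ₀ > 0, so Δρ > 0: deeper water is denser → statically stable.

stable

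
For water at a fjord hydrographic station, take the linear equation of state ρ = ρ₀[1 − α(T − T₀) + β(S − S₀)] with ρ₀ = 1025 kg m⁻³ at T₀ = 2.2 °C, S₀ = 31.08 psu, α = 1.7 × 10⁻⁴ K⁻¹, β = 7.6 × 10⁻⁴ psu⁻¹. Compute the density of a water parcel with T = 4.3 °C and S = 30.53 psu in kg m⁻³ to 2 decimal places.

1024.21 kg m⁻³

T − T₀ = +2.1 K, S − S₀ = -0.55 psu.
Bracket = 1 − α·(+2.1) + β·(-0.55) = 1 + (-7.75 × 10⁻⁴) = 0.9992250.
ρ = 1025 × 0.9992250 = 1024.21 kg m⁻³.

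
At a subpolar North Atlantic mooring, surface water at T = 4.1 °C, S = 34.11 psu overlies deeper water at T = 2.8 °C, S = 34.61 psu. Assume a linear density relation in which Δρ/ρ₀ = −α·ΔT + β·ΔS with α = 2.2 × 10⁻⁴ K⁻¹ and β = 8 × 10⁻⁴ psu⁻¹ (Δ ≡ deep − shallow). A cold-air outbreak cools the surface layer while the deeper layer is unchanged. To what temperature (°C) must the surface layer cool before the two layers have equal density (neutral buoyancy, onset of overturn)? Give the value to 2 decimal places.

Neutral buoyancy requires Δρ = 0, i.e. −α(T_deep − T_surf′) + β(S_deep − S_surf) = 0.
T_surf′ = T_deep − (β/α)·ΔS = 2.8 − (8 × 10⁻⁴/2.2 × 10⁻⁴)·(+0.50) = 0.9818 °C.
Cooling required: 4.1 − (0.9818) = 3.1182 °C.

0.98 °C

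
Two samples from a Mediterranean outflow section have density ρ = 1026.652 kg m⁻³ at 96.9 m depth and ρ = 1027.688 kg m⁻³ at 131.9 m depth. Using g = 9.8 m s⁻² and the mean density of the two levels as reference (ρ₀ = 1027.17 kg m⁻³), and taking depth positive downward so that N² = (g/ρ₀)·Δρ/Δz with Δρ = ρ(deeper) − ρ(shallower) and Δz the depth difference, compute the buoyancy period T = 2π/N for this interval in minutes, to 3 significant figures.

Δρ = 1027.688 − 1026.652 = 1.036 kg m⁻³ over Δz = 131.9 − 96.9 = 35 m.
N² = (9.8/1027.17) × (1.036/35) = 2.8241 × 10⁻⁴ s⁻².
N = √(2.8241 × 10⁻⁴) = 0.016805 rad s⁻¹, so T = 2π/N = 373.89 s = 6.2315 min ≈ 6.23 min.

6.23 min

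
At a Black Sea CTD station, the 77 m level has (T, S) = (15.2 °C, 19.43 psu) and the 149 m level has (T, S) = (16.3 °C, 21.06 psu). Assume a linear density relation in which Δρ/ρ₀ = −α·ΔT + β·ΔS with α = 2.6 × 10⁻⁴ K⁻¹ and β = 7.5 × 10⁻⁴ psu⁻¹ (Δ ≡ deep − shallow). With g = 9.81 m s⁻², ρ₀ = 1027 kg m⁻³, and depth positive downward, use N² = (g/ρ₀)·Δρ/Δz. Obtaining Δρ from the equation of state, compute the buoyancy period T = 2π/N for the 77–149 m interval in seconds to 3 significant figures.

556 s

ΔT = +1.1 K, ΔS = +1.63 psu (deep − shallow).
Δρ/ρ₀ = −αΔT + βΔS = -2.86 × 10⁻⁴ + 1.2225 × 10⁻³ = 9.365 × 10⁻⁴, so Δρ ≈ 0.9618 kg m⁻³.
N² = (g/ρ₀)·Δρ/Δz = g·(Δρ/ρ₀)/Δz = 9.81 × 9.365 × 10⁻⁴ / 72 = 1.2760 × 10⁻⁴ s⁻².
N = √(1.2760 × 10⁻⁴) = 0.011296 rad s⁻¹ → T = 2π/N = 556.23 s ≈ 556 s.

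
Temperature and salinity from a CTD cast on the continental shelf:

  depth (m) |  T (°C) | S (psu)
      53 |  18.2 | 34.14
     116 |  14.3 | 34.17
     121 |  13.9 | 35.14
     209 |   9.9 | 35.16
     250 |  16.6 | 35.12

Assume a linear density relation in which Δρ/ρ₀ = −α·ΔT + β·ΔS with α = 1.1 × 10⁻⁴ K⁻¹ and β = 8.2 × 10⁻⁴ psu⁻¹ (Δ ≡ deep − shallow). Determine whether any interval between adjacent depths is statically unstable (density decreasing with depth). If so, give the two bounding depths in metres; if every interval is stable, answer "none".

209–250 m

Evaluate Δρ/ρ₀ = −αΔT + βΔS across each adjacent pair:
  53–116 m: −αΔT+βΔS = −(1.1 × 10⁻⁴)(-3.9)+(8.2 × 10⁻⁴)(+0.03) = 4.5 × 10⁻⁴ → stable
  116–121 m: −αΔT+βΔS = −(1.1 × 10⁻⁴)(-0.4)+(8.2 × 10⁻⁴)(+0.97) = 8.4 × 10⁻⁴ → stable
  121–209 m: −αΔT+βΔS = −(1.1 × 10⁻⁴)(-4.0)+(8.2 × 10⁻⁴)(+0.02) = 4.6 × 10⁻⁴ → stable
  209–250 m: −αΔT+βΔS = −(1.1 × 10⁻⁴)(+6.7)+(8.2 × 10⁻⁴)(-0.04) = -7.7 × 10⁻⁴ → UNSTABLE
The 209–250 m interval has Δρ < 0: lighter water underlies denser water.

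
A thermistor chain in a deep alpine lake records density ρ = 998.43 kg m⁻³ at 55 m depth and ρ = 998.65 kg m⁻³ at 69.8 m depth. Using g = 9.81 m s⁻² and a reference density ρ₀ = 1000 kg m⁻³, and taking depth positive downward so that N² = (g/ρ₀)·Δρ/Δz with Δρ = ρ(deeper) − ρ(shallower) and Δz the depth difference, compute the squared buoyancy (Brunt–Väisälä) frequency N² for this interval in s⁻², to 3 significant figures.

1.46 × 10⁻⁴ s⁻²

Δρ = 998.65 − 998.43 = 0.22 kg m⁻³ over Δz = 69.8 − 55 = 14.8 m.
N² = (9.81/1000) × (0.22/14.8) = 1.4582 × 10⁻⁴ s⁻² ≈ 1.46 × 10⁻⁴ s⁻².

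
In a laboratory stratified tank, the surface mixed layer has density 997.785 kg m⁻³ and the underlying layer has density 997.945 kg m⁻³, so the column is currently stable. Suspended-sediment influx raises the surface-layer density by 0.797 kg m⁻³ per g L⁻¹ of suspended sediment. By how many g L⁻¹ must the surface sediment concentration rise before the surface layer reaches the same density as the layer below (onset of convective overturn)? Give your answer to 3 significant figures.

0.201 g L⁻¹

Density deficit of the surface layer: 997.945 − 997.785 = 0.16 kg m⁻³.
Required change = 0.16 / 0.797 = 0.201 g L⁻¹.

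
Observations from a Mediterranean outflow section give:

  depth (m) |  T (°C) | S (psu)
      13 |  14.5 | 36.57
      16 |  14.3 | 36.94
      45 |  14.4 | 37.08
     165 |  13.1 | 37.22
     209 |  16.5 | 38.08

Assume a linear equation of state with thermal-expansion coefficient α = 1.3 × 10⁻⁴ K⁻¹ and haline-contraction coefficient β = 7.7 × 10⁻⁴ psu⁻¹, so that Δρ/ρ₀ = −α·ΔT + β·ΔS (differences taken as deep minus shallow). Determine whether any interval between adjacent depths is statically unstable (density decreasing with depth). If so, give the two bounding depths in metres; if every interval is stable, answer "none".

Evaluate Δρ/ρ₀ = −αΔT + βΔS across each adjacent pair:
  13–16 m: −αΔT+βΔS = −(1.3 × 10⁻⁴)(-0.2)+(7.7 × 10⁻⁴)(+0.37) = 3.1 × 10⁻⁴ → stable
  16–45 m: −αΔT+βΔS = −(1.3 × 10⁻⁴)(+0.1)+(7.7 × 10⁻⁴)(+0.14) = 9.5 × 10⁻⁵ → stable
  45–165 m: −αΔT+βΔS = −(1.3 × 10⁻⁴)(-1.3)+(7.7 × 10⁻⁴)(+0.14) = 2.8 × 10⁻⁴ → stable
  165–209 m: −αΔT+βΔS = −(1.3 × 10⁻⁴)(+3.4)+(7.7 × 10⁻⁴)(+0.86) = 2.2 × 10⁻⁴ → stable
Every interval has Δρ > 0: the column is stably stratified throughout.

none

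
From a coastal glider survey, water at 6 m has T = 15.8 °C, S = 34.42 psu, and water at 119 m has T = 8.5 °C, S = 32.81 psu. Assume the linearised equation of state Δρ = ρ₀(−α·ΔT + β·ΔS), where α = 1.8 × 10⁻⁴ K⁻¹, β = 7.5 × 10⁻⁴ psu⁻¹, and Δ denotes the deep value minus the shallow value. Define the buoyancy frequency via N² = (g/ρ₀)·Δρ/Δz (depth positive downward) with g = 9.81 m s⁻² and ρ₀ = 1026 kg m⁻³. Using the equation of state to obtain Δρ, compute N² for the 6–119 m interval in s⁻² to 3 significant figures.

9.25 × 10⁻⁶ s⁻²

ΔT = -7.3 K, ΔS = -1.61 psu (deep − shallow).
Δρ/ρ₀ = −αΔT + βΔS = 1.314 × 10⁻³ − 1.2075 × 10⁻³ = 1.065 × 10⁻⁴, so Δρ ≈ 0.1093 kg m⁻³.
N² = (g/ρ₀)·Δρ/Δz = g·(Δρ/ρ₀)/Δz = 9.81 × 1.065 × 10⁻⁴ / 113 = 9.2457 × 10⁻⁶ s⁻² ≈ 9.25 × 10⁻⁶ s⁻².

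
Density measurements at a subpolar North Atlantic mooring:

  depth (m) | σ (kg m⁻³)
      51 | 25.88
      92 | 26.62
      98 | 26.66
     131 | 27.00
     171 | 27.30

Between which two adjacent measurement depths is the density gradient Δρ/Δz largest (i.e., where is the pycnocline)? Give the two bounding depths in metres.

51–92 m

Compute the density gradient over each adjacent pair:
  51–92 m: Δρ/Δz = 0.74/41 = 0.018 kg m⁻⁴
  92–98 m: Δρ/Δz = 0.04/6 = 6.7 × 10⁻³ kg m⁻⁴
  98–131 m: Δρ/Δz = 0.34/33 = 0.010 kg m⁻⁴
  131–171 m: Δρ/Δz = 0.30/40 = 7.5 × 10⁻³ kg m⁻⁴
The largest gradient is in the 51–92 m interval — the pycnocline.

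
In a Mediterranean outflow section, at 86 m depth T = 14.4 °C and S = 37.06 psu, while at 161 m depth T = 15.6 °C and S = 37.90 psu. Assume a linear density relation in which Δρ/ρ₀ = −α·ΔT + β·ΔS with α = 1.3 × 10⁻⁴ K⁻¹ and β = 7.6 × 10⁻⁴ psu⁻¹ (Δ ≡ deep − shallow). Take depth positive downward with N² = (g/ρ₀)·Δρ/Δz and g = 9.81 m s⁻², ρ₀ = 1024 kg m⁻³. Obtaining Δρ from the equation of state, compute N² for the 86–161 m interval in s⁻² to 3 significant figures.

6.31 × 10⁻⁵ s⁻²

ΔT = +1.2 K, ΔS = +0.84 psu (deep − shallow).
Δρ/ρ₀ = −αΔT + βΔS = -1.56 × 10⁻⁴ + 6.384 × 10⁻⁴ = 4.824 × 10⁻⁴, so Δρ ≈ 0.4940 kg m⁻³.
N² = (g/ρ₀)·Δρ/Δz = g·(Δρ/ρ₀)/Δz = 9.81 × 4.824 × 10⁻⁴ / 75 = 6.3098 × 10⁻⁵ s⁻² ≈ 6.31 × 10⁻⁵ s⁻².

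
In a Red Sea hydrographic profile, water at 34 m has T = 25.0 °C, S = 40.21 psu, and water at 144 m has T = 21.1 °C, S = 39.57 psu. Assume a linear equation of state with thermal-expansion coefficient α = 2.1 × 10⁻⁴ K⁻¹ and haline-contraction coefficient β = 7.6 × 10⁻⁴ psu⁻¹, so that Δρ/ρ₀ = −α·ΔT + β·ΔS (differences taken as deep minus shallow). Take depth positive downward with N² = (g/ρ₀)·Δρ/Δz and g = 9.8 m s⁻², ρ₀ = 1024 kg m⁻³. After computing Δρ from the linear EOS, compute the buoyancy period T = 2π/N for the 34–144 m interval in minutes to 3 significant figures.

ΔT = -3.9 K, ΔS = -0.64 psu (deep − shallow).
Δρ/ρ₀ = −αΔT + βΔS = 8.19 × 10⁻⁴ − 4.864 × 10⁻⁴ = 3.326 × 10⁻⁴, so Δρ ≈ 0.3406 kg m⁻³.
N² = (g/ρ₀)·Δρ/Δz = g·(Δρ/ρ₀)/Δz = 9.8 × 3.326 × 10⁻⁴ / 110 = 2.9632 × 10⁻⁵ s⁻².
N = √(2.9632 × 10⁻⁵) = 5.4435 × 10⁻³ rad s⁻¹ → T = 2π/N = 1.1543 × 10³ s = 19.238 min ≈ 19.2 min.

19.2 min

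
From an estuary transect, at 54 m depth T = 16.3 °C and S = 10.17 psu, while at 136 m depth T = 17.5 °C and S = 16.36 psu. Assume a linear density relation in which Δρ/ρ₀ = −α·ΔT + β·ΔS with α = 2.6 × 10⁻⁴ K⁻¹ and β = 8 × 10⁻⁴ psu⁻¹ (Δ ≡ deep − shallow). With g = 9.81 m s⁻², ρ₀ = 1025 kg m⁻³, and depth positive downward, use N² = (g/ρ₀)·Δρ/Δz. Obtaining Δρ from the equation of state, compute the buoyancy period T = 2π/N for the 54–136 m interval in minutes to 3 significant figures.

ΔT = +1.2 K, ΔS = +6.19 psu (deep − shallow).
Δρ/ρ₀ = −αΔT + βΔS = -3.12 × 10⁻⁴ + 4.952 × 10⁻³ = 4.64 × 10⁻³, so Δρ ≈ 4.756 kg m⁻³.
N² = (g/ρ₀)·Δρ/Δz = g·(Δρ/ρ₀)/Δz = 9.81 × 4.64 × 10⁻³ / 82 = 5.5510 × 10⁻⁴ s⁻².
N = √(5.5510 × 10⁻⁴) = 0.023561 rad s⁻¹ → T = 2π/N = 266.68 s = 4.4447 min ≈ 4.44 min.

4.44 min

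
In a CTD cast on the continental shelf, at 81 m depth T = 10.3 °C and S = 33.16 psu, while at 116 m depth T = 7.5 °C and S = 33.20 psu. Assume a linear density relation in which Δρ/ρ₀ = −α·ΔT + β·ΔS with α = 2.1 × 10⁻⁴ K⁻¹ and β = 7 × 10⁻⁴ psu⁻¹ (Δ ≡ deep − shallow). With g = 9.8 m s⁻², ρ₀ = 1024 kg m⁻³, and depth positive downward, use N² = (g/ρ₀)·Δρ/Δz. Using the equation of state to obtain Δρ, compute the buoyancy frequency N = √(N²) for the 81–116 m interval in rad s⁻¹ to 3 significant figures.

ΔT = -2.8 K, ΔS = +0.04 psu (deep − shallow).
Δρ/ρ₀ = −αΔT + βΔS = 5.88 × 10⁻⁴ + 2.80 × 10⁻⁵ = 6.16 × 10⁻⁴, so Δρ ≈ 0.6308 kg m⁻³.
N² = (g/ρ₀)·Δρ/Δz = g·(Δρ/ρ₀)/Δz = 9.8 × 6.16 × 10⁻⁴ / 35 = 1.7248 × 10⁻⁴ s⁻².
N = √(1.7248 × 10⁻⁴) = 0.013133 rad s⁻¹ ≈ 0.0131 rad s⁻¹.

0.0131 rad s⁻¹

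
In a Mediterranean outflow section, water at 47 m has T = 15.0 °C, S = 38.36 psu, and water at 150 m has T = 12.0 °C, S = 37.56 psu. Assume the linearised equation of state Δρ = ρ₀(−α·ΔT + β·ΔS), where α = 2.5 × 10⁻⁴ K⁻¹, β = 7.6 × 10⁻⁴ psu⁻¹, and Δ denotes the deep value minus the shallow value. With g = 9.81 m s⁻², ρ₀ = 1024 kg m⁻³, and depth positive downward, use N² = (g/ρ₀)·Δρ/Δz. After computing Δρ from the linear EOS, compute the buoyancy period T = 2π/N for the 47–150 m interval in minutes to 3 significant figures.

28.5 min

ΔT = -3.0 K, ΔS = -0.80 psu (deep − shallow).
Δρ/ρ₀ = −αΔT + βΔS = 7.50 × 10⁻⁴ − 6.08 × 10⁻⁴ = 1.42 × 10⁻⁴, so Δρ ≈ 0.1454 kg m⁻³.
N² = (g/ρ₀)·Δρ/Δz = g·(Δρ/ρ₀)/Δz = 9.81 × 1.42 × 10⁻⁴ / 103 = 1.3524 × 10⁻⁵ s⁻².
N = √(1.3524 × 10⁻⁵) = 3.6775 × 10⁻³ rad s⁻¹ → T = 2π/N = 1.7085 × 10³ s = 28.475 min ≈ 28.5 min.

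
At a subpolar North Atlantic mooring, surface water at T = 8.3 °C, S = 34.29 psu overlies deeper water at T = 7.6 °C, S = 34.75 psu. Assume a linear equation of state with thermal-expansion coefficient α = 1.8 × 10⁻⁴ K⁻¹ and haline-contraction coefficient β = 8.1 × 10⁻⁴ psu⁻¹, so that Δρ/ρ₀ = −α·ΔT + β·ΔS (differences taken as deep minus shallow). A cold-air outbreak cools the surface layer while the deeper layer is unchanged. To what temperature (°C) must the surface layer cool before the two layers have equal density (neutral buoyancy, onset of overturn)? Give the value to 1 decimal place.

Neutral buoyancy requires Δρ = 0, i.e. −α(T_deep − T_surf′) + β(S_deep − S_surf) = 0.
T_surf′ = T_deep − (β/α)·ΔS = 7.6 − (8.1 × 10⁻⁴/1.8 × 10⁻⁴)·(+0.46) = 5.530 °C.
Cooling required: 8.3 − (5.530) = 2.770 °C.

5.5 °C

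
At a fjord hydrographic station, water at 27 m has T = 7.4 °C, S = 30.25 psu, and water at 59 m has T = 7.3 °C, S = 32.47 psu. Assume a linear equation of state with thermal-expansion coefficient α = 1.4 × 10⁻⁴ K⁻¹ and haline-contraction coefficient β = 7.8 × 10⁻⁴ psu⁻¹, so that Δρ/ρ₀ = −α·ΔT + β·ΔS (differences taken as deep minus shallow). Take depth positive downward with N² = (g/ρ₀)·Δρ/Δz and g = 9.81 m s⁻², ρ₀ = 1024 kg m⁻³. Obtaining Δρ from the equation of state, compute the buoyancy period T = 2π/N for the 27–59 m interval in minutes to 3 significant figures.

4.53 min

ΔT = -0.1 K, ΔS = +2.22 psu (deep − shallow).
Δρ/ρ₀ = −αΔT + βΔS = 1.40 × 10⁻⁵ + 1.7316 × 10⁻³ = 1.7456 × 10⁻³, so Δρ ≈ 1.787 kg m⁻³.
N² = (g/ρ₀)·Δρ/Δz = g·(Δρ/ρ₀)/Δz = 9.81 × 1.7456 × 10⁻³ / 32 = 5.3514 × 10⁻⁴ s⁻².
N = √(5.3514 × 10⁻⁴) = 0.023133 rad s⁻¹ → T = 2π/N = 271.61 s = 4.5268 min ≈ 4.53 min.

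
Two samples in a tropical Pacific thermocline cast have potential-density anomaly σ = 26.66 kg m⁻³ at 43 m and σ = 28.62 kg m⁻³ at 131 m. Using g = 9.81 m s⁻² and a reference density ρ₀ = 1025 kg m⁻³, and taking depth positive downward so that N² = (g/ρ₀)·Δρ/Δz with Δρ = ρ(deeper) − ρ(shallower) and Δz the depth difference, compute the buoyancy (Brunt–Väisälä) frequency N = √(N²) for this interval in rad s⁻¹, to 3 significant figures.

0.0146 rad s⁻¹

Δρ = 1028.62 − 1026.66 = 1.96 kg m⁻³ over Δz = 131 − 43 = 88 m.
N² = (9.81/1025) × (1.96/88) = 2.1317 × 10⁻⁴ s⁻².
N = √(2.1317 × 10⁻⁴) = 0.014600 rad s⁻¹ ≈ 0.0146 rad s⁻¹.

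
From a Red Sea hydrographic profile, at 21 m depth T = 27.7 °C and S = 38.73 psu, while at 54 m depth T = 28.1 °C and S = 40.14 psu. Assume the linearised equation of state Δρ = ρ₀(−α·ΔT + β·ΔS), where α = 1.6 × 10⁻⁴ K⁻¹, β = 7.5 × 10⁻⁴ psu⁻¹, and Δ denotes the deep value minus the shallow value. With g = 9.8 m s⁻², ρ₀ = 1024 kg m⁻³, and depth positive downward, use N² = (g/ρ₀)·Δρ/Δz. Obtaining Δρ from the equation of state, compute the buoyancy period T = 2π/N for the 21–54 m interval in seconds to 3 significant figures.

ΔT = +0.4 K, ΔS = +1.41 psu (deep − shallow).
Δρ/ρ₀ = −αΔT + βΔS = -6.40 × 10⁻⁵ + 1.0575 × 10⁻³ = 9.935 × 10⁻⁴, so Δρ ≈ 1.017 kg m⁻³.
N² = (g/ρ₀)·Δρ/Δz = g·(Δρ/ρ₀)/Δz = 9.8 × 9.935 × 10⁻⁴ / 33 = 2.9504 × 10⁻⁴ s⁻².
N = √(2.9504 × 10⁻⁴) = 0.017177 rad s⁻¹ → T = 2π/N = 365.79 s ≈ 366 s.

366 s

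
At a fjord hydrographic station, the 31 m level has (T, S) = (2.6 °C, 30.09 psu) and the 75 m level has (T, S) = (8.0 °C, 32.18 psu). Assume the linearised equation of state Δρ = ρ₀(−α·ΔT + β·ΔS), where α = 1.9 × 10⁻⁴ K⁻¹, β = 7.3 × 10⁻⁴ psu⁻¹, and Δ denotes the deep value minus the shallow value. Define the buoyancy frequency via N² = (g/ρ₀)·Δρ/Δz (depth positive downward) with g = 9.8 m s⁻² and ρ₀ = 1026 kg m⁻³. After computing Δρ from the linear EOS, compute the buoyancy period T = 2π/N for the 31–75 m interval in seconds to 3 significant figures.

ΔT = +5.4 K, ΔS = +2.09 psu (deep − shallow).
Δρ/ρ₀ = −αΔT + βΔS = -1.026 × 10⁻³ + 1.5257 × 10⁻³ = 4.997 × 10⁻⁴, so Δρ ≈ 0.5127 kg m⁻³.
N² = (g/ρ₀)·Δρ/Δz = g·(Δρ/ρ₀)/Δz = 9.8 × 4.997 × 10⁻⁴ / 44 = 1.1130 × 10⁻⁴ s⁻².
N = √(1.1130 × 10⁻⁴) = 0.010550 rad s⁻¹ → T = 2π/N = 595.56 s ≈ 596 s.

596 s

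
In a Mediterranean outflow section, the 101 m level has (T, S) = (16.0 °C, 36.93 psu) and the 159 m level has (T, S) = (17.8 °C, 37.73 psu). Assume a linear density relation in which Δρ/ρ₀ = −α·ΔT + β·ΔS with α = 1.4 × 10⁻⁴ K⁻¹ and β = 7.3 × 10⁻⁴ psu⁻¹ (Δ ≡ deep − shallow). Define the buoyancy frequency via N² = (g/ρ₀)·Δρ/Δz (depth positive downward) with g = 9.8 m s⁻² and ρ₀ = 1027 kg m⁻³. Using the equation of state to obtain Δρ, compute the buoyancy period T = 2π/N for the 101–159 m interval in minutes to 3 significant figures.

14.0 min

ΔT = +1.8 K, ΔS = +0.80 psu (deep − shallow).
Δρ/ρ₀ = −αΔT + βΔS = -2.52 × 10⁻⁴ + 5.84 × 10⁻⁴ = 3.32 × 10⁻⁴, so Δρ ≈ 0.3410 kg m⁻³.
N² = (g/ρ₀)·Δρ/Δz = g·(Δρ/ρ₀)/Δz = 9.8 × 3.32 × 10⁻⁴ / 58 = 5.6097 × 10⁻⁵ s⁻².
N = √(5.6097 × 10⁻⁵) = 7.4898 × 10⁻³ rad s⁻¹ → T = 2π/N = 838.90 s = 13.982 min ≈ 14.0 min.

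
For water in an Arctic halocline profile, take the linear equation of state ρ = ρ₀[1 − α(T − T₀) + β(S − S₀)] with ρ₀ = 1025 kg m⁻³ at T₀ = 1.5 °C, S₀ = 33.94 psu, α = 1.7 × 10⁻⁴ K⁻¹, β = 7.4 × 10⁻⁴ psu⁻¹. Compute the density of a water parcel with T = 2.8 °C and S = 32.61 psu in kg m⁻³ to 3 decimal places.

T − T₀ = +1.3 K, S − S₀ = -1.33 psu.
Bracket = 1 − α·(+1.3) + β·(-1.33) = 1 + (-1.2052 × 10⁻³) = 0.9987948.
ρ = 1025 × 0.9987948 = 1023.765 kg m⁻³.

1023.765 kg m⁻³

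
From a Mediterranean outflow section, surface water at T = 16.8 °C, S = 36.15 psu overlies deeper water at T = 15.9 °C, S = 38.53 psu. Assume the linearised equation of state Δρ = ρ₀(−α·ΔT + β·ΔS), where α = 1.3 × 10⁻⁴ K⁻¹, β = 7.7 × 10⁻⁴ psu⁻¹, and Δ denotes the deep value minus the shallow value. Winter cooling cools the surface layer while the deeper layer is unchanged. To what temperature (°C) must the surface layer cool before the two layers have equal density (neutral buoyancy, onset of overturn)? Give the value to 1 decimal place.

Neutral buoyancy requires Δρ = 0, i.e. −α(T_deep − T_surf′) + β(S_deep − S_surf) = 0.
T_surf′ = T_deep − (β/α)·ΔS = 15.9 − (7.7 × 10⁻⁴/1.3 × 10⁻⁴)·(+2.38) = 1.803 °C.
Cooling required: 16.8 − (1.803) = 14.997 °C.

1.8 °C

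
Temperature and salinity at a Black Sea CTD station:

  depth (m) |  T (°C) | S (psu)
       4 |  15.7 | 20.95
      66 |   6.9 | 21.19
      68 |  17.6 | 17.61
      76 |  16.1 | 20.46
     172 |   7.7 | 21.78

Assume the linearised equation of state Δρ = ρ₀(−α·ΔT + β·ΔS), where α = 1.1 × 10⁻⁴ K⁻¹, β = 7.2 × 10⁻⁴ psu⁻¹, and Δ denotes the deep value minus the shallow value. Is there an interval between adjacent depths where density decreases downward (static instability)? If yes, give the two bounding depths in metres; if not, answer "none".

Evaluate Δρ/ρ₀ = −αΔT + βΔS across each adjacent pair:
  4–66 m: −αΔT+βΔS = −(1.1 × 10⁻⁴)(-8.8)+(7.2 × 10⁻⁴)(+0.24) = 1.1 × 10⁻³ → stable
  66–68 m: −αΔT+βΔS = −(1.1 × 10⁻⁴)(+10.7)+(7.2 × 10⁻⁴)(-3.58) = -3.8 × 10⁻³ → UNSTABLE
  68–76 m: −αΔT+βΔS = −(1.1 × 10⁻⁴)(-1.5)+(7.2 × 10⁻⁴)(+2.85) = 2.2 × 10⁻³ → stable
  76–172 m: −αΔT+βΔS = −(1.1 × 10⁻⁴)(-8.4)+(7.2 × 10⁻⁴)(+1.32) = 1.9 × 10⁻³ → stable
The 66–68 m interval has Δρ < 0: lighter water underlies denser water.

66–68 m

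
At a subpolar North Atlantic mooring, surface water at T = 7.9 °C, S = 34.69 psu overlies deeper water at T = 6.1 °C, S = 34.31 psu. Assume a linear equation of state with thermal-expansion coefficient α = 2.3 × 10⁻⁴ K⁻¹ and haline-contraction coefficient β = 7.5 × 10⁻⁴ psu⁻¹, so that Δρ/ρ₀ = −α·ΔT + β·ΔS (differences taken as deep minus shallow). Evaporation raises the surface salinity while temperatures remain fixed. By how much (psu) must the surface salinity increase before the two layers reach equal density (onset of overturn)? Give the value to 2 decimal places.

0.17 psu

Neutral buoyancy requires −α(T_deep − T_surf) + β(S_deep − S_surf′) = 0.
S_surf′ = S_deep − (α/β)·ΔT = 34.31 − (2.3 × 10⁻⁴/7.5 × 10⁻⁴)·(-1.8) = 34.8620 psu.
Increase required: 34.8620 − 34.69 = 0.1720 psu.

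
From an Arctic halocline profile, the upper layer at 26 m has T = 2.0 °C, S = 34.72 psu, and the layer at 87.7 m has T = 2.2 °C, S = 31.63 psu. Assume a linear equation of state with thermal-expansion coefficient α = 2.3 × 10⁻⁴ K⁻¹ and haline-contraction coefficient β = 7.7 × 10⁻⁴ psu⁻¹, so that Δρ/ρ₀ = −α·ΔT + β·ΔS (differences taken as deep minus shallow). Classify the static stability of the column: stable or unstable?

ΔT = 2.2 − 2.0 = +0.2 K and ΔS = 31.63 − 34.72 = -3.09 psu (deep − shallow).
−αΔT = -4.60 × 10⁻⁵; βΔS = -2.3793 × 10⁻³; sum Δρ/ρ₀ = -2.4253 × 10⁻³.
Δρ/ρ₀ < 0, so Δρ < 0: deeper water is lighter → statically unstable; the column would overturn.

unstable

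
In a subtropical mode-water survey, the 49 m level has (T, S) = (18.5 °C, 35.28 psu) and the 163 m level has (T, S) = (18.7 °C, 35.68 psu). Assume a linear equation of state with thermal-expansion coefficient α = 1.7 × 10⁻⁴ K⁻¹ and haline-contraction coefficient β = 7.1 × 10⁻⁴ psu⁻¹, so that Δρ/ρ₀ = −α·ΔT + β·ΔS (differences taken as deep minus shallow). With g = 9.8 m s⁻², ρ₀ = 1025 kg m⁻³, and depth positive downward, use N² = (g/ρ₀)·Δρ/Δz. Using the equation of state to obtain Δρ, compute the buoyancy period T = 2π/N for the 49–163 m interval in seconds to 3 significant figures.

ΔT = +0.2 K, ΔS = +0.40 psu (deep − shallow).
Δρ/ρ₀ = −αΔT + βΔS = -3.40 × 10⁻⁵ + 2.84 × 10⁻⁴ = 2.50 × 10⁻⁴, so Δρ ≈ 0.2562 kg m⁻³.
N² = (g/ρ₀)·Δρ/Δz = g·(Δρ/ρ₀)/Δz = 9.8 × 2.50 × 10⁻⁴ / 114 = 2.1491 × 10⁻⁵ s⁻².
N = √(2.1491 × 10⁻⁵) = 4.6358 × 10⁻³ rad s⁻¹ → T = 2π/N = 1.3554 × 10³ s ≈ 1.36 × 10³ s.

1.36 × 10³ s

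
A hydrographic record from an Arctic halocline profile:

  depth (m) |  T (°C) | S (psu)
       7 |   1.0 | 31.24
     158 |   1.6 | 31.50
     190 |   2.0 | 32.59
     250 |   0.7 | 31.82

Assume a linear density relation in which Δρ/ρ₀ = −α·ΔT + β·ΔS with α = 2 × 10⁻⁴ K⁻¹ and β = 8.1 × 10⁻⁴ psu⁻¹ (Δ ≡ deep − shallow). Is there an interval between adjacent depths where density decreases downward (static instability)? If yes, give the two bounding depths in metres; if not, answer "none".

Evaluate Δρ/ρ₀ = −αΔT + βΔS across each adjacent pair:
  7–158 m: −αΔT+βΔS = −(2 × 10⁻⁴)(+0.6)+(8.1 × 10⁻⁴)(+0.26) = 9.1 × 10⁻⁵ → stable
  158–190 m: −αΔT+βΔS = −(2 × 10⁻⁴)(+0.4)+(8.1 × 10⁻⁴)(+1.09) = 8.0 × 10⁻⁴ → stable
  190–250 m: −αΔT+βΔS = −(2 × 10⁻⁴)(-1.3)+(8.1 × 10⁻⁴)(-0.77) = -3.6 × 10⁻⁴ → UNSTABLE
The 190–250 m interval has Δρ < 0: lighter water underlies denser water.

190–250 m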